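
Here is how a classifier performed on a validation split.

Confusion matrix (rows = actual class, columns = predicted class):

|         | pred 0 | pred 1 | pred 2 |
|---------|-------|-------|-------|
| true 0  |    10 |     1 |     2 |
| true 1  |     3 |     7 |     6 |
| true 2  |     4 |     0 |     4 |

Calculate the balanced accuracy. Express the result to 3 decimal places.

0.569

Balanced accuracy = mean of per-class recall.
  0: recall = 10/13 = 0.7692
  1: recall = 7/16 = 0.4375
  2: recall = 4/8 = 0.5000
Mean = (0.7692 + 0.4375 + 0.5000) / 3 = 0.569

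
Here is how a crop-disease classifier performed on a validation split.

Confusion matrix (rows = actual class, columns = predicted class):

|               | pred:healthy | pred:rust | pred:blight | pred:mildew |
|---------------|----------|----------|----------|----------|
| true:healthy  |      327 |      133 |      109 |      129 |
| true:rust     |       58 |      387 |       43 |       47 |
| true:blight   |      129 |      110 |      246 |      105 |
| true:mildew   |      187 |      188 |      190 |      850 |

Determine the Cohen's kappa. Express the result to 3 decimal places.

Observed agreement pₒ = trace/N = 1810/3238 = 0.5590
Expected agreement pₑ = Σ (rowᵢ·colᵢ)/N² = (698·701 + 535·818 + 590·588 + 1415·1131)/3238² = 0.2741
κ = (pₒ − pₑ)/(1 − pₑ) = (0.5590 − 0.2741)/(1 − 0.2741) = 0.392

0.392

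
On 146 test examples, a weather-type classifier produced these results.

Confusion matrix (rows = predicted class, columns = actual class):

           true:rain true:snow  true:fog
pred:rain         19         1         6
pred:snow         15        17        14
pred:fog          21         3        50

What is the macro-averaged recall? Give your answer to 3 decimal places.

Per-class recall (TP/(TP+FN)):
  rain: TP=19, FN=15+21=36 → 19/55 = 0.3455
  snow: TP=17, FN=1+3=4 → 17/21 = 0.8095
  fog: TP=50, FN=6+14=20 → 50/70 = 0.7143
Macro-recall = mean = (0.3455 + 0.8095 + 0.7143) / 3 = 0.623

0.623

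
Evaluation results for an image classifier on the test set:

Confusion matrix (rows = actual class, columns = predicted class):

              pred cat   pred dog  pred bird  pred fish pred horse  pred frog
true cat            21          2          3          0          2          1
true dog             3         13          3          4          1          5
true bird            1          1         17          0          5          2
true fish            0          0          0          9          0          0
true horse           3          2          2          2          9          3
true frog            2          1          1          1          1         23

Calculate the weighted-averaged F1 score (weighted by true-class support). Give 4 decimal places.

0.6343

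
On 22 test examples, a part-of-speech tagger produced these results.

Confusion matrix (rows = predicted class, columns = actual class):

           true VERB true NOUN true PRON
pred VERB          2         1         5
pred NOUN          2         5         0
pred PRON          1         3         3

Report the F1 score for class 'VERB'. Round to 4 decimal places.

0.3077

Treat 'VERB' as positive and all other classes as negative.
F1 score = 2·TP/(2·TP+FP+FN).
VERB: TP=2, FP=1+5=6, FN=2+1=3 → 4/13 = 0.30769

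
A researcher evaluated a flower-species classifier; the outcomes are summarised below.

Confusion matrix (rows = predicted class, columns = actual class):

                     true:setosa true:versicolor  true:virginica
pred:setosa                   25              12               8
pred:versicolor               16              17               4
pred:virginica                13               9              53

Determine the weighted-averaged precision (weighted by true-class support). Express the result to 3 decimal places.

0.595

Per-class precision (TP/(TP+FP)):
  setosa: TP=25, FP=12+8=20 → 25/45 = 0.5556
  versicolor: TP=17, FP=16+4=20 → 17/37 = 0.4595
  virginica: TP=53, FP=13+9=22 → 53/75 = 0.7067
Weighted-precision = Σ (supportᵢ/N)·precisionᵢ with N=157: (54/157)·0.5556 + (38/157)·0.4595 + (65/157)·0.7067 = 0.595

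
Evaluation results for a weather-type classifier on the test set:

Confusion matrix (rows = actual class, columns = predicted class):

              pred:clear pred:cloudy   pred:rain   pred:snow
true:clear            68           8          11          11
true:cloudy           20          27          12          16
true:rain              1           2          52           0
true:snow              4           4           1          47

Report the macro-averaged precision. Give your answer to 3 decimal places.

Per-class precision (TP/(TP+FP)):
  clear: TP=68, FP=20+1+4=25 → 68/93 = 0.7312
  cloudy: TP=27, FP=8+2+4=14 → 27/41 = 0.6585
  rain: TP=52, FP=11+12+1=24 → 52/76 = 0.6842
  snow: TP=47, FP=11+16+0=27 → 47/74 = 0.6351
Macro-precision = mean = (0.7312 + 0.6585 + 0.6842 + 0.6351) / 4 = 0.677

0.677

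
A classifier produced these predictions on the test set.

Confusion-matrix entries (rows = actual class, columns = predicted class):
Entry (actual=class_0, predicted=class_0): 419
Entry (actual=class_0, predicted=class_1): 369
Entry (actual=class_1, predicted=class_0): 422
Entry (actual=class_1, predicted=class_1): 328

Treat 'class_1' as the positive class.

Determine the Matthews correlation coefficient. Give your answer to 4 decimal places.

MCC = (TP·TN − FP·FN) / √((TP+FP)(TP+FN)(TN+FP)(TN+FN))
Numerator = 328·419 − 369·422 = -18286
Denominator = √(697·750·788·841) = √346430607000 = 588583.5599
MCC = -18286 / 588583.5599 = -0.0311

-0.0311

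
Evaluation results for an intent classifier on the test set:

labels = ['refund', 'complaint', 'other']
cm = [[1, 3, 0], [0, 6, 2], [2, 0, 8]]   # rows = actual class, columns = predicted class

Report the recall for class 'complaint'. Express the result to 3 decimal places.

0.750

One-vs-rest for 'complaint': TP = diagonal; FP = other classes predicted 'complaint'; FN = 'complaint' predicted as other.
recall = TP/(TP+FN).
complaint: TP=6, FN=0+2=2 → 6/8 = 0.7500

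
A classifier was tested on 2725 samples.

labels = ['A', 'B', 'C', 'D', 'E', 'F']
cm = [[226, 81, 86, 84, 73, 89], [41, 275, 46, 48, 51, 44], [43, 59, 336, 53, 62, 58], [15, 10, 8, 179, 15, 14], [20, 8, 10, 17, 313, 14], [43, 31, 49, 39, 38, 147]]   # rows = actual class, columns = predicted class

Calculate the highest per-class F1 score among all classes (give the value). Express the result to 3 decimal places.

Per-class F1 score (2·TP/(2·TP+FP+FN)):
  A: TP=226, FP=41+43+15+20+43=162, FN=81+86+84+73+89=413 → 452/1027 = 0.4401
  B: TP=275, FP=81+59+10+8+31=189, FN=41+46+48+51+44=230 → 550/969 = 0.5676
  C: TP=336, FP=86+46+8+10+49=199, FN=43+59+53+62+58=275 → 672/1146 = 0.5864
  D: TP=179, FP=84+48+53+17+39=241, FN=15+10+8+15+14=62 → 358/661 = 0.5416
  E: TP=313, FP=73+51+62+15+38=239, FN=20+8+10+17+14=69 → 626/934 = 0.6702
  F: TP=147, FP=89+44+58+14+14=219, FN=43+31+49+39+38=200 → 294/713 = 0.4123
Highest is class 'E' with F1 score = 0.670.

0.670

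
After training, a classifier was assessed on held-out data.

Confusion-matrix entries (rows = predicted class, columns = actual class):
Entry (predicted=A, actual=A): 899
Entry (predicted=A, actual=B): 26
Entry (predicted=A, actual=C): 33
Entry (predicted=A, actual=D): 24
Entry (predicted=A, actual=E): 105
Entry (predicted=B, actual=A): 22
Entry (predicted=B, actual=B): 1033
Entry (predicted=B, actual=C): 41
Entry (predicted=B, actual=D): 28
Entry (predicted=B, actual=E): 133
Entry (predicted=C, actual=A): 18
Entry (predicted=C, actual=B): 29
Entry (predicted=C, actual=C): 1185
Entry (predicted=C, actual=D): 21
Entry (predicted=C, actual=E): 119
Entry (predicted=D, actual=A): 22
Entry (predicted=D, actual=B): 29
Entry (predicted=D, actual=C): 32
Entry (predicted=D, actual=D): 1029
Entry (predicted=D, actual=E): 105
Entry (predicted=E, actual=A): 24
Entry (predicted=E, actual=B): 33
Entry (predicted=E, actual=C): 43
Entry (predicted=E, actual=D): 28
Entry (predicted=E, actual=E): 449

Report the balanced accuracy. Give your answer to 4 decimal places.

Balanced accuracy = mean of per-class recall.
  A: recall = 899/985 = 0.91269
  B: recall = 1033/1150 = 0.89826
  C: recall = 1185/1334 = 0.88831
  D: recall = 1029/1130 = 0.91062
  E: recall = 449/911 = 0.49286
Mean = (0.91269 + 0.89826 + 0.88831 + 0.91062 + 0.49286) / 5 = 0.8205

0.8205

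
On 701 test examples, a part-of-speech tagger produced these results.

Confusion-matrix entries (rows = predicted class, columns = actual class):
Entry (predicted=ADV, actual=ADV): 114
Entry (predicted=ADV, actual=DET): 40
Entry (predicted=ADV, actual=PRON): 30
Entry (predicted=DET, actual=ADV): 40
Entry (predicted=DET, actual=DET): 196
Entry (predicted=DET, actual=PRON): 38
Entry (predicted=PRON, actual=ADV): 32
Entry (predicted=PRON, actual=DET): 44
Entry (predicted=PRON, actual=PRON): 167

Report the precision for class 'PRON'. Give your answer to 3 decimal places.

0.687

One-vs-rest for 'PRON': TP = diagonal; FP = other classes predicted 'PRON'; FN = 'PRON' predicted as other.
precision = TP/(TP+FP).
PRON: TP=167, FP=32+44=76 → 167/243 = 0.6872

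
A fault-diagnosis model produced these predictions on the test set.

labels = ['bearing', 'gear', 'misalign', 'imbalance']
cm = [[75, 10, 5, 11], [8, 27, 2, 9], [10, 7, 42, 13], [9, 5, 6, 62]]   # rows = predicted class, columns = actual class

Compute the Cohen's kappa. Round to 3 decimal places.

0.569

Observed agreement pₒ = trace/N = 206/301 = 0.6844
Expected agreement pₑ = Σ (rowᵢ·colᵢ)/N² = (102·101 + 49·46 + 55·72 + 95·82)/301² = 0.2683
κ = (pₒ − pₑ)/(1 − pₑ) = (0.6844 − 0.2683)/(1 − 0.2683) = 0.569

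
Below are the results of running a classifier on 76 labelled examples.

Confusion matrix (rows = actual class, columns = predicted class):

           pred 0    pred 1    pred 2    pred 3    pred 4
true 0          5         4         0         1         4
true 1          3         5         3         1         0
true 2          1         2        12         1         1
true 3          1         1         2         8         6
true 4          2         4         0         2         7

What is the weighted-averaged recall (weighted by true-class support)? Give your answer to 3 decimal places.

Per-class recall (TP/(TP+FN)):
  0: TP=5, FN=4+0+1+4=9 → 5/14 = 0.3571
  1: TP=5, FN=3+3+1+0=7 → 5/12 = 0.4167
  2: TP=12, FN=1+2+1+1=5 → 12/17 = 0.7059
  3: TP=8, FN=1+1+2+6=10 → 8/18 = 0.4444
  4: TP=7, FN=2+4+0+2=8 → 7/15 = 0.4667
Weighted-recall = Σ (supportᵢ/N)·recallᵢ with N=76: (14/76)·0.3571 + (12/76)·0.4167 + (17/76)·0.7059 + (18/76)·0.4444 + (15/76)·0.4667 = 0.487

0.487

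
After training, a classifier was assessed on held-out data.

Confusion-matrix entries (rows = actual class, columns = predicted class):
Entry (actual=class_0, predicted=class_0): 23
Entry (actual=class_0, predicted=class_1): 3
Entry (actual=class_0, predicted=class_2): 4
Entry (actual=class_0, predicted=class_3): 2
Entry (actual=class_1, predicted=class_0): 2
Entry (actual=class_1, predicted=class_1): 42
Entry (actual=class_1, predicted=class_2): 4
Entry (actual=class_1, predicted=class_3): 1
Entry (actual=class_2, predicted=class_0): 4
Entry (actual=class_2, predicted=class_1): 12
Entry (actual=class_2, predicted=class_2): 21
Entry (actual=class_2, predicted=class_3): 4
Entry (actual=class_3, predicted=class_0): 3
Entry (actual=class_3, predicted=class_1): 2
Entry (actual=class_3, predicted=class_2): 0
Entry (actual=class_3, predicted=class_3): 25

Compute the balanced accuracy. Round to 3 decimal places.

0.730

Balanced accuracy = mean of per-class recall.
  class_0: recall = 23/32 = 0.7188
  class_1: recall = 42/49 = 0.8571
  class_2: recall = 21/41 = 0.5122
  class_3: recall = 25/30 = 0.8333
Mean = (0.7188 + 0.8571 + 0.5122 + 0.8333) / 4 = 0.730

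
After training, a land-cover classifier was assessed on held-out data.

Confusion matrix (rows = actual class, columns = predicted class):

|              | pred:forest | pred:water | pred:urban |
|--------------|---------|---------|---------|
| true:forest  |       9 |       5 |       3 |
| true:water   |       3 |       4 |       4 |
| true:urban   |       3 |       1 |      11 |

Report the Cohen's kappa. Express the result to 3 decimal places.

0.327

Observed agreement pₒ = trace/N = 24/43 = 0.5581
Expected agreement pₑ = Σ (rowᵢ·colᵢ)/N² = (17·15 + 11·10 + 15·18)/43² = 0.3434
κ = (pₒ − pₑ)/(1 − pₑ) = (0.5581 − 0.3434)/(1 − 0.3434) = 0.327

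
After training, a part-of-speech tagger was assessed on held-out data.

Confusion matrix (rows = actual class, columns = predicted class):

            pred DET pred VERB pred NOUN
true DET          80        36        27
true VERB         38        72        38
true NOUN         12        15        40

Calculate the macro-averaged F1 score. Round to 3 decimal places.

Per-class F1 score (2·TP/(2·TP+FP+FN)):
  DET: TP=80, FP=38+12=50, FN=36+27=63 → 160/273 = 0.5861
  VERB: TP=72, FP=36+15=51, FN=38+38=76 → 144/271 = 0.5314
  NOUN: TP=40, FP=27+38=65, FN=12+15=27 → 80/172 = 0.4651
Macro-F1 score = mean = (0.5861 + 0.5314 + 0.4651) / 3 = 0.528

0.528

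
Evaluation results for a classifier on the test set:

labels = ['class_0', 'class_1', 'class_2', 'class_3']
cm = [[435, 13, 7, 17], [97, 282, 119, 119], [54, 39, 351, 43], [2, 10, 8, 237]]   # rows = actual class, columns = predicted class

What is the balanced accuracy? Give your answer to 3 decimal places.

0.755

Balanced accuracy = mean of per-class recall.
  class_0: recall = 435/472 = 0.9216
  class_1: recall = 282/617 = 0.4571
  class_2: recall = 351/487 = 0.7207
  class_3: recall = 237/257 = 0.9222
Mean = (0.9216 + 0.4571 + 0.7207 + 0.9222) / 4 = 0.755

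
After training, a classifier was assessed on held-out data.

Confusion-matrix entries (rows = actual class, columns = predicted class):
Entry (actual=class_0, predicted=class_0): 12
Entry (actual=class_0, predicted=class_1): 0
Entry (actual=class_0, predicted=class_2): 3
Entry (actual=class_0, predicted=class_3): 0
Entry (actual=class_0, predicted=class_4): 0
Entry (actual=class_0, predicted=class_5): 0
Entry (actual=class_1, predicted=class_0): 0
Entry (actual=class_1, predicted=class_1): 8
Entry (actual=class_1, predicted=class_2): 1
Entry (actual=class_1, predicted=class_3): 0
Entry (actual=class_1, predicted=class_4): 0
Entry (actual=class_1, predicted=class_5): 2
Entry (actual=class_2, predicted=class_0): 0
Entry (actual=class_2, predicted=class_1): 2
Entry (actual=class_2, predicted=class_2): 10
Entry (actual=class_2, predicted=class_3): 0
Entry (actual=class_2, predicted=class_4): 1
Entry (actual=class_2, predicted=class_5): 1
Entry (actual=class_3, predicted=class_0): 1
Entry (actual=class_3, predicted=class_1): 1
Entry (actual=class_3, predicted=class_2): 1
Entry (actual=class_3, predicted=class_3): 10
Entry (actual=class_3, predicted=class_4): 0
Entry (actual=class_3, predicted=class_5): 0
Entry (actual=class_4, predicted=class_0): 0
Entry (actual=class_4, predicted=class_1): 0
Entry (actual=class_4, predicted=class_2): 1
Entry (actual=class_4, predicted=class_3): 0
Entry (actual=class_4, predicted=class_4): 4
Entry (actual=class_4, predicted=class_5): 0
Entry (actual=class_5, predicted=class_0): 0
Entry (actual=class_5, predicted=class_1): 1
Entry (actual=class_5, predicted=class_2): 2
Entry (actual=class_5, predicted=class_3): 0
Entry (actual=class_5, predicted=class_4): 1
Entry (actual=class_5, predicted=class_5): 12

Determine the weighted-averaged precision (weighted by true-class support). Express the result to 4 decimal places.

0.7850

Per-class precision (TP/(TP+FP)):
  class_0: TP=12, FP=0+0+1+0+0=1 → 12/13 = 0.92308
  class_1: TP=8, FP=0+2+1+0+1=4 → 8/12 = 0.66667
  class_2: TP=10, FP=3+1+1+1+2=8 → 10/18 = 0.55556
  class_3: TP=10, FP=0+0+0+0+0=0 → 10/10 = 1.00000
  class_4: TP=4, FP=0+0+1+0+1=2 → 4/6 = 0.66667
  class_5: TP=12, FP=0+2+1+0+0=3 → 12/15 = 0.80000
Weighted-precision = Σ (supportᵢ/N)·precisionᵢ with N=74: (15/74)·0.92308 + (11/74)·0.66667 + (14/74)·0.55556 + (13/74)·1.00000 + (5/74)·0.66667 + (16/74)·0.80000 = 0.7850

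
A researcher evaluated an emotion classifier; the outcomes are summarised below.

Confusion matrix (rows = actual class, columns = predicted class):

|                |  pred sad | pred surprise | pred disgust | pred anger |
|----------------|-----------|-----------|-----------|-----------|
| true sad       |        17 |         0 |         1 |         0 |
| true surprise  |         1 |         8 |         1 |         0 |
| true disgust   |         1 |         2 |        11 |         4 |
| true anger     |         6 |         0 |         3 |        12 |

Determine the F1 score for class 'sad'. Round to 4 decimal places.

F1 score = 2·TP/(2·TP+FP+FN).
sad: TP=17, FP=1+1+6=8, FN=0+1+0=1 → 34/43 = 0.79070

0.7907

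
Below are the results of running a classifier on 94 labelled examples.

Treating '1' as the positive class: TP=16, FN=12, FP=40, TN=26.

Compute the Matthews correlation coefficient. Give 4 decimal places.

-0.0323

MCC = (TP·TN − FP·FN) / √((TP+FP)(TP+FN)(TN+FP)(TN+FN))
Numerator = 16·26 − 40·12 = -64
Denominator = √(56·28·66·38) = √3932544 = 1983.0643
MCC = -64 / 1983.0643 = -0.0323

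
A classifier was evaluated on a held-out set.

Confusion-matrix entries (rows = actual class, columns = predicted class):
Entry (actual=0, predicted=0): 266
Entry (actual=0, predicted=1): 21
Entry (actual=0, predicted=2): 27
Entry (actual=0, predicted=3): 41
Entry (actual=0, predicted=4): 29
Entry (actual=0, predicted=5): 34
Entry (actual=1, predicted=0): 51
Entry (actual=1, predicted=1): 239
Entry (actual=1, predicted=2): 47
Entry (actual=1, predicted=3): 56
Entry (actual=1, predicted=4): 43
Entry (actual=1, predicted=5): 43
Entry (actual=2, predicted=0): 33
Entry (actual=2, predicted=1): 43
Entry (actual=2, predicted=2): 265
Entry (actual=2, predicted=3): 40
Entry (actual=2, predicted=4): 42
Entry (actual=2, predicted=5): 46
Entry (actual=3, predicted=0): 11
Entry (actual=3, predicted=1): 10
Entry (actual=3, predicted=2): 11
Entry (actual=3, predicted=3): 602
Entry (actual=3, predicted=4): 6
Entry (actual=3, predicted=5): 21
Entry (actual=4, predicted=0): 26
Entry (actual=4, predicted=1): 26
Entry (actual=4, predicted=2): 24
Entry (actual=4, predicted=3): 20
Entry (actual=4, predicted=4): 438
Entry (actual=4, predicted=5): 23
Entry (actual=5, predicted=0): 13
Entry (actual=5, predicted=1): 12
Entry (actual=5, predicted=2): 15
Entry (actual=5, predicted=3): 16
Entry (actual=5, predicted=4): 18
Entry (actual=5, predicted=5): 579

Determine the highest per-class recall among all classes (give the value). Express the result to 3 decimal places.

0.911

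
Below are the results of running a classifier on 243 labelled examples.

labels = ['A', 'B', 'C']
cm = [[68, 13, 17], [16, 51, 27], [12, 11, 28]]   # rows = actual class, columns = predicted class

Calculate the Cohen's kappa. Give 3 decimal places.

0.401

Observed agreement pₒ = trace/N = 147/243 = 0.6049
Expected agreement pₑ = Σ (rowᵢ·colᵢ)/N² = (98·96 + 94·75 + 51·72)/243² = 0.3409
κ = (pₒ − pₑ)/(1 − pₑ) = (0.6049 − 0.3409)/(1 − 0.3409) = 0.401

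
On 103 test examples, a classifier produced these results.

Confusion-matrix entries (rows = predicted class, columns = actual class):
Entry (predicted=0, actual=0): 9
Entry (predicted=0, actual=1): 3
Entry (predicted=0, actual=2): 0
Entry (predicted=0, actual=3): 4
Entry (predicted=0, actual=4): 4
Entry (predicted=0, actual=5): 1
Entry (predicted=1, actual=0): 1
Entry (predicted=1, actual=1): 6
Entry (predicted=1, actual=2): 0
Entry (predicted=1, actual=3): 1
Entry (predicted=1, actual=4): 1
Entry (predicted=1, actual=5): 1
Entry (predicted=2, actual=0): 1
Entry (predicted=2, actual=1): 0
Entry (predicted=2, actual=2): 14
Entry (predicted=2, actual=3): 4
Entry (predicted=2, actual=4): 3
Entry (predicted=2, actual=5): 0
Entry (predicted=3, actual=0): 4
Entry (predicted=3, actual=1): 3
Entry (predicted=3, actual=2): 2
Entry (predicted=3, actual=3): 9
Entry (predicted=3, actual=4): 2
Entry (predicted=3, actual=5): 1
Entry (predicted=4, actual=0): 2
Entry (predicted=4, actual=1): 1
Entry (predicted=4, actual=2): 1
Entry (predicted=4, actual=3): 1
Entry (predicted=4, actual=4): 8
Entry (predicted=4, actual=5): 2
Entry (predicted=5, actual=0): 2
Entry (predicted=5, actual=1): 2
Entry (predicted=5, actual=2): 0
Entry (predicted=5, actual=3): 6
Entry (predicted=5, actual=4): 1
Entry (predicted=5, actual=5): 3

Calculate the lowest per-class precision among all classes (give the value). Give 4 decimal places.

0.2143

Per-class precision (TP/(TP+FP)):
  0: TP=9, FP=3+0+4+4+1=12 → 9/21 = 0.42857
  1: TP=6, FP=1+0+1+1+1=4 → 6/10 = 0.60000
  2: TP=14, FP=1+0+4+3+0=8 → 14/22 = 0.63636
  3: TP=9, FP=4+3+2+2+1=12 → 9/21 = 0.42857
  4: TP=8, FP=2+1+1+1+2=7 → 8/15 = 0.53333
  5: TP=3, FP=2+2+0+6+1=11 → 3/14 = 0.21429
Lowest is class '5' with precision = 0.2143.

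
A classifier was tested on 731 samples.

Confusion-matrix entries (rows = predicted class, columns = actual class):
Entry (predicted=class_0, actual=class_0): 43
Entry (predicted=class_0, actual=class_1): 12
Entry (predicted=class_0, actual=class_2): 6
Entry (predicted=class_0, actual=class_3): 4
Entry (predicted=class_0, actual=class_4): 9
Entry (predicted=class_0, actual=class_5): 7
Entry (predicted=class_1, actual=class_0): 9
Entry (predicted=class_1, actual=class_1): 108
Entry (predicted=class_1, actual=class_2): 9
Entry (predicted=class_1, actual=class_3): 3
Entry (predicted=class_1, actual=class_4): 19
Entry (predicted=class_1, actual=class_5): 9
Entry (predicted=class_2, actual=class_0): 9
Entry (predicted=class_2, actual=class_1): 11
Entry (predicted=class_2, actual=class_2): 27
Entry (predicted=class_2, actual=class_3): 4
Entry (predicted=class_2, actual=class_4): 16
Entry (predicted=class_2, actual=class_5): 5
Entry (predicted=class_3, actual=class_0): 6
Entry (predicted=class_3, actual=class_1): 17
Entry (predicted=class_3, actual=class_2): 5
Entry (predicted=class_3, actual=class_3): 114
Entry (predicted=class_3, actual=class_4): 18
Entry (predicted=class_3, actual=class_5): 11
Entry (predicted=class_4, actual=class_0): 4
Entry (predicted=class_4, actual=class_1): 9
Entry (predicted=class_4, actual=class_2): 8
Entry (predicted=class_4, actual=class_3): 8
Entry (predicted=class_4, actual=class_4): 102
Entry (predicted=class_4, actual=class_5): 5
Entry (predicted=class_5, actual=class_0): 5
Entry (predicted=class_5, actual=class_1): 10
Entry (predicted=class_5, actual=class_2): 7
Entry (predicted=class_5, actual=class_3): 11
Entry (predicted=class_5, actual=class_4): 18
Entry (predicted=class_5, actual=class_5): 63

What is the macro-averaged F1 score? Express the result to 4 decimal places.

0.5953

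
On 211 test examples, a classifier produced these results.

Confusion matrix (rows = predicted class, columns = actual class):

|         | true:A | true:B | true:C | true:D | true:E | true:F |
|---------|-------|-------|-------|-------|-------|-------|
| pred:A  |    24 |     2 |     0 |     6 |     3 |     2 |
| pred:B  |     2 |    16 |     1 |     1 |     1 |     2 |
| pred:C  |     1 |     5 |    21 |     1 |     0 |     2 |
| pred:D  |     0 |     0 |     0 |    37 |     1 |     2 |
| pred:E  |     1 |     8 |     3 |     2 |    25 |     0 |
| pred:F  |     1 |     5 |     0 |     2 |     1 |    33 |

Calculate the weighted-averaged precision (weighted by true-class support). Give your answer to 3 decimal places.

0.752

Per-class precision (TP/(TP+FP)):
  A: TP=24, FP=2+0+6+3+2=13 → 24/37 = 0.6486
  B: TP=16, FP=2+1+1+1+2=7 → 16/23 = 0.6957
  C: TP=21, FP=1+5+1+0+2=9 → 21/30 = 0.7000
  D: TP=37, FP=0+0+0+1+2=3 → 37/40 = 0.9250
  E: TP=25, FP=1+8+3+2+0=14 → 25/39 = 0.6410
  F: TP=33, FP=1+5+0+2+1=9 → 33/42 = 0.7857
Weighted-precision = Σ (supportᵢ/N)·precisionᵢ with N=211: (29/211)·0.6486 + (36/211)·0.6957 + (25/211)·0.7000 + (49/211)·0.9250 + (31/211)·0.6410 + (41/211)·0.7857 = 0.752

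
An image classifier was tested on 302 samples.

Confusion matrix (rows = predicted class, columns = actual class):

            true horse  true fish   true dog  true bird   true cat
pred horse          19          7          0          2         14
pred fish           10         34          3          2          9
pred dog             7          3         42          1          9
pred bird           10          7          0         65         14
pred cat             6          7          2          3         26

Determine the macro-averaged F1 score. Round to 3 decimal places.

0.596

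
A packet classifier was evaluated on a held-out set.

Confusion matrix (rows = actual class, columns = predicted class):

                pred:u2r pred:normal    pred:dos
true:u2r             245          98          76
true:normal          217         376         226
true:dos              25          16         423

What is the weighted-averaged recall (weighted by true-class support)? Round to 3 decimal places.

Per-class recall (TP/(TP+FN)):
  u2r: TP=245, FN=98+76=174 → 245/419 = 0.5847
  normal: TP=376, FN=217+226=443 → 376/819 = 0.4591
  dos: TP=423, FN=25+16=41 → 423/464 = 0.9116
Weighted-recall = Σ (supportᵢ/N)·recallᵢ with N=1702: (419/1702)·0.5847 + (819/1702)·0.4591 + (464/1702)·0.9116 = 0.613

0.613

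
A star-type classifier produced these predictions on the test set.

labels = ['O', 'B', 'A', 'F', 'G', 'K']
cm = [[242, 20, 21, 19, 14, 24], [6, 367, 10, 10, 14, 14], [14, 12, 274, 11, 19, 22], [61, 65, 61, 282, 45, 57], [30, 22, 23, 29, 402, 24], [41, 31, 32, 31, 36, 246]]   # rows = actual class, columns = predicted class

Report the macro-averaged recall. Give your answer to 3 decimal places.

Per-class recall (TP/(TP+FN)):
  O: TP=242, FN=20+21+19+14+24=98 → 242/340 = 0.7118
  B: TP=367, FN=6+10+10+14+14=54 → 367/421 = 0.8717
  A: TP=274, FN=14+12+11+19+22=78 → 274/352 = 0.7784
  F: TP=282, FN=61+65+61+45+57=289 → 282/571 = 0.4939
  G: TP=402, FN=30+22+23+29+24=128 → 402/530 = 0.7585
  K: TP=246, FN=41+31+32+31+36=171 → 246/417 = 0.5899
Macro-recall = mean = (0.7118 + 0.8717 + 0.7784 + 0.4939 + 0.7585 + 0.5899) / 6 = 0.701

0.701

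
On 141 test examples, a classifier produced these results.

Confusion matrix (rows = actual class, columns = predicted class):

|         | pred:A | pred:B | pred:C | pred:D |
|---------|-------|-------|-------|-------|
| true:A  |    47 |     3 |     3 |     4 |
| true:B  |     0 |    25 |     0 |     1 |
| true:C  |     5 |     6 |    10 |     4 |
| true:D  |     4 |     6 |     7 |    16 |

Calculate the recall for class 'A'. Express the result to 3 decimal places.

0.825

One-vs-rest for 'A': TP = diagonal; FP = other classes predicted 'A'; FN = 'A' predicted as other.
recall = TP/(TP+FN).
A: TP=47, FN=3+3+4=10 → 47/57 = 0.8246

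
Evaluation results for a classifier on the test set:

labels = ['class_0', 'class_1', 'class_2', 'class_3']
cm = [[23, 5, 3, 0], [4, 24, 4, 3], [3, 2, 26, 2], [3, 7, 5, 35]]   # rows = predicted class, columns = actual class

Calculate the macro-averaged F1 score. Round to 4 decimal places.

0.7216

Per-class F1 score (2·TP/(2·TP+FP+FN)):
  class_0: TP=23, FP=5+3+0=8, FN=4+3+3=10 → 46/64 = 0.71875
  class_1: TP=24, FP=4+4+3=11, FN=5+2+7=14 → 48/73 = 0.65753
  class_2: TP=26, FP=3+2+2=7, FN=3+4+5=12 → 52/71 = 0.73239
  class_3: TP=35, FP=3+7+5=15, FN=0+3+2=5 → 70/90 = 0.77778
Macro-F1 score = mean = (0.71875 + 0.65753 + 0.73239 + 0.77778) / 4 = 0.7216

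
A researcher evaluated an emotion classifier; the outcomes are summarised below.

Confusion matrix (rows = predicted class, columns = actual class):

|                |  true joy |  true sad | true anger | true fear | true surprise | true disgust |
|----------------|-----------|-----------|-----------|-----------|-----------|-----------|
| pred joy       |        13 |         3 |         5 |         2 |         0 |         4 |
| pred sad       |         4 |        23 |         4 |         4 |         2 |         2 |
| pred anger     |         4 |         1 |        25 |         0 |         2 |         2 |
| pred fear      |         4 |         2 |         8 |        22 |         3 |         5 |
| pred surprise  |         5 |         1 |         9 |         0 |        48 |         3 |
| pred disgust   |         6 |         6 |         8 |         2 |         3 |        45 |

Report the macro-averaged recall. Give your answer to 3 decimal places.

0.620

Per-class recall (TP/(TP+FN)):
  joy: TP=13, FN=4+4+4+5+6=23 → 13/36 = 0.3611
  sad: TP=23, FN=3+1+2+1+6=13 → 23/36 = 0.6389
  anger: TP=25, FN=5+4+8+9+8=34 → 25/59 = 0.4237
  fear: TP=22, FN=2+4+0+0+2=8 → 22/30 = 0.7333
  surprise: TP=48, FN=0+2+2+3+3=10 → 48/58 = 0.8276
  disgust: TP=45, FN=4+2+2+5+3=16 → 45/61 = 0.7377
Macro-recall = mean = (0.3611 + 0.6389 + 0.4237 + 0.7333 + 0.8276 + 0.7377) / 6 = 0.620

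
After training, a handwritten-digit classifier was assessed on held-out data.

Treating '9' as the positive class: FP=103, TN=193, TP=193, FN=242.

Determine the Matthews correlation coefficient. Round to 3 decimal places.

MCC = (TP·TN − FP·FN) / √((TP+FP)(TP+FN)(TN+FP)(TN+FN))
Numerator = 193·193 − 103·242 = 12323
Denominator = √(296·435·296·435) = √16579137600 = 128760.0000
MCC = 12323 / 128760.0000 = 0.096

0.096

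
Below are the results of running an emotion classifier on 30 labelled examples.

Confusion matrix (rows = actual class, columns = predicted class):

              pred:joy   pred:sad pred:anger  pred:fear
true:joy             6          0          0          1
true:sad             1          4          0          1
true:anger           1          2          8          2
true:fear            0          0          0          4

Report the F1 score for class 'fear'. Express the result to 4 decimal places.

F1 score = 2·TP/(2·TP+FP+FN).
fear: TP=4, FP=1+1+2=4, FN=0+0+0=0 → 8/12 = 0.66667

0.6667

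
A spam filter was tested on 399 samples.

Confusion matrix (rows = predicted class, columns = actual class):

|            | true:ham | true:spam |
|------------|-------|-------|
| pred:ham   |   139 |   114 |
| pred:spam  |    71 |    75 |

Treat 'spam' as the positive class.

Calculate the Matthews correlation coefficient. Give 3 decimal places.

0.061

MCC = (TP·TN − FP·FN) / √((TP+FP)(TP+FN)(TN+FP)(TN+FN))
Numerator = 75·139 − 71·114 = 2331
Denominator = √(146·189·210·253) = √1466069220 = 38289.2834
MCC = 2331 / 38289.2834 = 0.061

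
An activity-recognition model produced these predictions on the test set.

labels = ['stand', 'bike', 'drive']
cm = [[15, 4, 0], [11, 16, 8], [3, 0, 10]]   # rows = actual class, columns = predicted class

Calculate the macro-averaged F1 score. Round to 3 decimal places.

0.617

Per-class F1 score (2·TP/(2·TP+FP+FN)):
  stand: TP=15, FP=11+3=14, FN=4+0=4 → 30/48 = 0.6250
  bike: TP=16, FP=4+0=4, FN=11+8=19 → 32/55 = 0.5818
  drive: TP=10, FP=0+8=8, FN=3+0=3 → 20/31 = 0.6452
Macro-F1 score = mean = (0.6250 + 0.5818 + 0.6452) / 3 = 0.617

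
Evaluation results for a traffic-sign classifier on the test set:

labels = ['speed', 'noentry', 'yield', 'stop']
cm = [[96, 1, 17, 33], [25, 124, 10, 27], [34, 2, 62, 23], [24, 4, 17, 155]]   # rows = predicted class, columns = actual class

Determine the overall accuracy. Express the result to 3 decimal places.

Accuracy = trace / total = (96+124+62+155=437) / 654 = 437/654 = 0.668

0.668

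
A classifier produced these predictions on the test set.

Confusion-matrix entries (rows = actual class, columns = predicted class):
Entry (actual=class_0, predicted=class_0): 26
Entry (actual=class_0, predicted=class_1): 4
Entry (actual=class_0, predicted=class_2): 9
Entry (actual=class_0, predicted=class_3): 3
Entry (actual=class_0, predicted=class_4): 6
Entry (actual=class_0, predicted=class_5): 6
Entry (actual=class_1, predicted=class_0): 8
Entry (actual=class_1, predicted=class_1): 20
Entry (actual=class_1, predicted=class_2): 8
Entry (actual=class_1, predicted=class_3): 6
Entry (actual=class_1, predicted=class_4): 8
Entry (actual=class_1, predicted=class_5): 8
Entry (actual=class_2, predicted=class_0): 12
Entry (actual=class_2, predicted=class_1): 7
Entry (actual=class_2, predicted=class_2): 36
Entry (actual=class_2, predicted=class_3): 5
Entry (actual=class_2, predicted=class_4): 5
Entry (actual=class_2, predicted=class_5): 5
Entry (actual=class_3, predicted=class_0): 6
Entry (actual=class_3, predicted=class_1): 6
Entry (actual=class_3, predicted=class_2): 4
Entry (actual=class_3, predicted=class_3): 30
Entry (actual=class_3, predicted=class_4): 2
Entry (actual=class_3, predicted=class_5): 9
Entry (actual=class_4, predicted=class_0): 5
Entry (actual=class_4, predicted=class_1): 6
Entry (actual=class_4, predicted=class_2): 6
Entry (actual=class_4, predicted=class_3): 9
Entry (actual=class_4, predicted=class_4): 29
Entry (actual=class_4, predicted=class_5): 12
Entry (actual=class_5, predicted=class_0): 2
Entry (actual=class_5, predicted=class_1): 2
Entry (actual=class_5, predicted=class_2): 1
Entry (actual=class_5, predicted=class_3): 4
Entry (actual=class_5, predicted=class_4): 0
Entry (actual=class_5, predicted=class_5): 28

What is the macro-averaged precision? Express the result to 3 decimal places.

0.494

Per-class precision (TP/(TP+FP)):
  class_0: TP=26, FP=8+12+6+5+2=33 → 26/59 = 0.4407
  class_1: TP=20, FP=4+7+6+6+2=25 → 20/45 = 0.4444
  class_2: TP=36, FP=9+8+4+6+1=28 → 36/64 = 0.5625
  class_3: TP=30, FP=3+6+5+9+4=27 → 30/57 = 0.5263
  class_4: TP=29, FP=6+8+5+2+0=21 → 29/50 = 0.5800
  class_5: TP=28, FP=6+8+5+9+12=40 → 28/68 = 0.4118
Macro-precision = mean = (0.4407 + 0.4444 + 0.5625 + 0.5263 + 0.5800 + 0.4118) / 6 = 0.494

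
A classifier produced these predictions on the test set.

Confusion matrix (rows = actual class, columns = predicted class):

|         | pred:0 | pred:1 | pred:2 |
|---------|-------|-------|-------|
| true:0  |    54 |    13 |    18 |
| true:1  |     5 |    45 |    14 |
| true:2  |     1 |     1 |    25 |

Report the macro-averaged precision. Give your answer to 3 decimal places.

0.700

Per-class precision (TP/(TP+FP)):
  0: TP=54, FP=5+1=6 → 54/60 = 0.9000
  1: TP=45, FP=13+1=14 → 45/59 = 0.7627
  2: TP=25, FP=18+14=32 → 25/57 = 0.4386
Macro-precision = mean = (0.9000 + 0.7627 + 0.4386) / 3 = 0.700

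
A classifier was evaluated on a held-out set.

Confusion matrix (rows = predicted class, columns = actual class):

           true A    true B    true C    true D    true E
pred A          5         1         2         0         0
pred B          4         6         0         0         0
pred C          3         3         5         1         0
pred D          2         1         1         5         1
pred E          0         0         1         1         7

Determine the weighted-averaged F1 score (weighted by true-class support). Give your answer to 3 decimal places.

Per-class F1 score (2·TP/(2·TP+FP+FN)):
  A: TP=5, FP=1+2+0+0=3, FN=4+3+2+0=9 → 10/22 = 0.4545
  B: TP=6, FP=4+0+0+0=4, FN=1+3+1+0=5 → 12/21 = 0.5714
  C: TP=5, FP=3+3+1+0=7, FN=2+0+1+1=4 → 10/21 = 0.4762
  D: TP=5, FP=2+1+1+1=5, FN=0+0+1+1=2 → 10/17 = 0.5882
  E: TP=7, FP=0+0+1+1=2, FN=0+0+0+1=1 → 14/17 = 0.8235
Weighted-F1 score = Σ (supportᵢ/N)·F1 scoreᵢ with N=49: (14/49)·0.4545 + (11/49)·0.5714 + (9/49)·0.4762 + (7/49)·0.5882 + (8/49)·0.8235 = 0.564

0.564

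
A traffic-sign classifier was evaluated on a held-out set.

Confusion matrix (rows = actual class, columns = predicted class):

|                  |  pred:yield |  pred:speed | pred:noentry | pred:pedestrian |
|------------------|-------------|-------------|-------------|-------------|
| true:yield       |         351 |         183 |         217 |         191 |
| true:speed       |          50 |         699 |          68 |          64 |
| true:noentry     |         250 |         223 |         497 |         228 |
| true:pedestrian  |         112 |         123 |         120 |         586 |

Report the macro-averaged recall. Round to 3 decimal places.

Per-class recall (TP/(TP+FN)):
  yield: TP=351, FN=183+217+191=591 → 351/942 = 0.3726
  speed: TP=699, FN=50+68+64=182 → 699/881 = 0.7934
  noentry: TP=497, FN=250+223+228=701 → 497/1198 = 0.4149
  pedestrian: TP=586, FN=112+123+120=355 → 586/941 = 0.6227
Macro-recall = mean = (0.3726 + 0.7934 + 0.4149 + 0.6227) / 4 = 0.551

0.551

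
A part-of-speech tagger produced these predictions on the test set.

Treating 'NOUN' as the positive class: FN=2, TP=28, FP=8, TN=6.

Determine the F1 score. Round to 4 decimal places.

Precision = TP/(TP+FP) = 28/36 = 0.7778
Recall = TP/(TP+FN) = 28/30 = 0.9333
F1 = 2·TP/(2·TP+FP+FN) = 56/66 = 0.8485

0.8485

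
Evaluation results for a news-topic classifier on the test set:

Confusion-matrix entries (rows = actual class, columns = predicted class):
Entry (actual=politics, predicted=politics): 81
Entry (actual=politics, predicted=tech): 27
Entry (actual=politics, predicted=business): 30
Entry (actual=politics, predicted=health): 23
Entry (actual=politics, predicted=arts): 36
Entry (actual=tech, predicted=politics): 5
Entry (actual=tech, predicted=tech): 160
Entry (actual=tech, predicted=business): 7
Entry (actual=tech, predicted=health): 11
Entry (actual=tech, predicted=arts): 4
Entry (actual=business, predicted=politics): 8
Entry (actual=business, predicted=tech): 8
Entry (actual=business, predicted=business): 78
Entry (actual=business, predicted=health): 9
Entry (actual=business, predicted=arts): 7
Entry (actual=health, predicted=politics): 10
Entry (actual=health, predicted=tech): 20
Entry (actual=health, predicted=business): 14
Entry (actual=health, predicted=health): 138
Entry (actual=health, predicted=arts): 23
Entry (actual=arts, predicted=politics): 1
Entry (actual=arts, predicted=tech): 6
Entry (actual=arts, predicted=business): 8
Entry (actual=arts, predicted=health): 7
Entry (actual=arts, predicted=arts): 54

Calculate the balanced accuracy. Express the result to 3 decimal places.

0.672

Balanced accuracy = mean of per-class recall.
  politics: recall = 81/197 = 0.4112
  tech: recall = 160/187 = 0.8556
  business: recall = 78/110 = 0.7091
  health: recall = 138/205 = 0.6732
  arts: recall = 54/76 = 0.7105
Mean = (0.4112 + 0.8556 + 0.7091 + 0.6732 + 0.7105) / 5 = 0.672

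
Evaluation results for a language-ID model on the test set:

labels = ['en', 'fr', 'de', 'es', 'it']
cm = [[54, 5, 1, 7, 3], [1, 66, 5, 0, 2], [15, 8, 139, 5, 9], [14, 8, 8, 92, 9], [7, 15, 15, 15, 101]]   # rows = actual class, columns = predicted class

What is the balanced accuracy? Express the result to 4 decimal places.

Balanced accuracy = mean of per-class recall.
  en: recall = 54/70 = 0.77143
  fr: recall = 66/74 = 0.89189
  de: recall = 139/176 = 0.78977
  es: recall = 92/131 = 0.70229
  it: recall = 101/153 = 0.66013
Mean = (0.77143 + 0.89189 + 0.78977 + 0.70229 + 0.66013) / 5 = 0.7631

0.7631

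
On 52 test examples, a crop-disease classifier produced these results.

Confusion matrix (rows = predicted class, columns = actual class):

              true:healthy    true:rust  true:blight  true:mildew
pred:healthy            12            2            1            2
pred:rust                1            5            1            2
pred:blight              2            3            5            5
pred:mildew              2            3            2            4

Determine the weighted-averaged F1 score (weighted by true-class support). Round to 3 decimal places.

Per-class F1 score (2·TP/(2·TP+FP+FN)):
  healthy: TP=12, FP=2+1+2=5, FN=1+2+2=5 → 24/34 = 0.7059
  rust: TP=5, FP=1+1+2=4, FN=2+3+3=8 → 10/22 = 0.4545
  blight: TP=5, FP=2+3+5=10, FN=1+1+2=4 → 10/24 = 0.4167
  mildew: TP=4, FP=2+3+2=7, FN=2+2+5=9 → 8/24 = 0.3333
Weighted-F1 score = Σ (supportᵢ/N)·F1 scoreᵢ with N=52: (17/52)·0.7059 + (13/52)·0.4545 + (9/52)·0.4167 + (13/52)·0.3333 = 0.500

0.500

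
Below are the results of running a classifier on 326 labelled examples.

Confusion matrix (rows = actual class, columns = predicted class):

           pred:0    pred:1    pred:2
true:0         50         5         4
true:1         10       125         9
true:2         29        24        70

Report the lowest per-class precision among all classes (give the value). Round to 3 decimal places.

Per-class precision (TP/(TP+FP)):
  0: TP=50, FP=10+29=39 → 50/89 = 0.5618
  1: TP=125, FP=5+24=29 → 125/154 = 0.8117
  2: TP=70, FP=4+9=13 → 70/83 = 0.8434
Lowest is class '0' with precision = 0.562.

0.562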